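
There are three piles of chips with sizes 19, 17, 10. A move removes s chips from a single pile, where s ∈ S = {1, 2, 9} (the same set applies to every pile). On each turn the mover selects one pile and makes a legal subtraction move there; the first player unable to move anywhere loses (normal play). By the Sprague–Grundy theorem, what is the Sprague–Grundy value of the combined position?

2

All piles use S = {1, 2, 9}:
n :  0  1  2  3  4  5  6  7  8  9 10 11 12 13 14 15 16 17 18 19
G :  0  1  2  0  1  2  0  1  2  3  0  1  2  0  1  2  0  1  2  3
Pile A: G(19) = 3.
Pile B: G(17) = 1.
Pile C: G(10) = 0.
Combined Grundy value = 3 ⊕ 1 ⊕ 0 = 2.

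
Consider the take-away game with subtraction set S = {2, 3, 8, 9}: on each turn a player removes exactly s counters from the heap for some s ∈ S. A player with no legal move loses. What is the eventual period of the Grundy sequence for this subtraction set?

n :  0  1  2  3  4  5  6  7  8  9 10 11 12 13 14 15 16 17 18 19 20 21 22 23
G :  0  0  1  1  2  0  0  1  1  2  2  0  0  1  1  2  0  0  1  1  2  2  0  0
G(n+11) = G(n) holds for n = 0,…,8 (a full window of length max(S) = 9), so the sequence is purely periodic with period 11.

11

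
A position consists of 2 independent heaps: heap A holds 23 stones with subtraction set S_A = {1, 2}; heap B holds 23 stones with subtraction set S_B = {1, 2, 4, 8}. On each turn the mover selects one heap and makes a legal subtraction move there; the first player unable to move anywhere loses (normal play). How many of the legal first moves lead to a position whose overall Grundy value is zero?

0

Heap A, S = {1, 2}:
G(0) = 0
G(1) = mex{0} = 1
G(2) = mex{1,0} = 2
G(3) = mex{2,1} = 0
G(4) = mex{0,2} = 1
G(5) = mex{1,0} = 2
G(6) = mex{2,1} = 0
G(7) = mex{0,2} = 1
G(8) = mex{1,0} = 2
G(9) = mex{2,1} = 0
G(10) = mex{0,2} = 1
G(11) = mex{1,0} = 2
G(12) = mex{2,1} = 0
G(13) = mex{0,2} = 1
G(14) = mex{1,0} = 2
G(15) = mex{2,1} = 0
G(16) = mex{0,2} = 1
G(17) = mex{1,0} = 2
G(18) = mex{2,1} = 0
G(19) = mex{0,2} = 1
G(20) = mex{1,0} = 2
G(21) = mex{2,1} = 0
G(22) = mex{0,2} = 1
G(23) = mex{1,0} = 2
G_A(23) = 2.
Heap B, S = {1, 2, 4, 8}:
n :  0  1  2  3  4  5  6  7  8  9 10 11 12 13 14 15 16 17 18 19 20 21 22 23
G :  0  1  2  0  1  2  0  1  2  0  1  2  0  1  2  0  1  2  0  1  2  0  1  2
G_B(23) = 2.
Combined Grundy value = 2 ⊕ 2 = 0.
A winning move leaves total XOR = 0, i.e. changes one component's Grundy value g to g ⊕ X where X is the current total.
Heap A: target g' = 2⊕0 = 2, but every legal move changes the Grundy value (mex property), so 0 moves.
Heap B: target g' = 2⊕0 = 2, but every legal move changes the Grundy value (mex property), so 0 moves.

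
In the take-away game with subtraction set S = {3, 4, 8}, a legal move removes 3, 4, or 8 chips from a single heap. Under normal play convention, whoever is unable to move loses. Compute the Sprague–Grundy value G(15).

1

n :  0  1  2  3  4  5  6  7  8  9 10 11 12 13 14 15
G :  0  0  0  1  1  1  2  0  2  3  1  3  0  0  0  1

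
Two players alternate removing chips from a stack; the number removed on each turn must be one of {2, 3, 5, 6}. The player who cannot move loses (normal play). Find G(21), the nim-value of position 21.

2

G(0) = 0
G(1) = mex{} = 0
G(2) = mex{0} = 1
G(3) = mex{0,0} = 1
G(4) = mex{1,0} = 2
G(5) = mex{1,1,0} = 2
G(6) = mex{2,1,0,0} = 3
G(7) = mex{2,2,1,0} = 3
G(8) = mex{3,2,1,1} = 0
G(9) = mex{3,3,2,1} = 0
G(10) = mex{0,3,2,2} = 1
G(11) = mex{0,0,3,2} = 1
G(12) = mex{1,0,3,3} = 2
G(13) = mex{1,1,0,3} = 2
G(14) = mex{2,1,0,0} = 3
G(15) = mex{2,2,1,0} = 3
G(16) = mex{3,2,1,1} = 0
G(17) = mex{3,3,2,1} = 0
G(18) = mex{0,3,2,2} = 1
G(19) = mex{0,0,3,2} = 1
G(20) = mex{1,0,3,3} = 2
G(21) = mex{1,1,0,3} = 2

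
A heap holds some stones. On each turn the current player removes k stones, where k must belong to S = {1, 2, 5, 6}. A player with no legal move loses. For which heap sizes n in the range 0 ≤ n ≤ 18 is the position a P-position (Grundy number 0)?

0, 3, 7, 10, 14, 17

n :  0  1  2  3  4  5  6  7  8  9 10 11 12 13 14 15 16 17 18
G :  0  1  2  0  1  2  3  0  1  2  0  1  2  3  0  1  2  0  1
P-positions are exactly the n with G(n) = 0.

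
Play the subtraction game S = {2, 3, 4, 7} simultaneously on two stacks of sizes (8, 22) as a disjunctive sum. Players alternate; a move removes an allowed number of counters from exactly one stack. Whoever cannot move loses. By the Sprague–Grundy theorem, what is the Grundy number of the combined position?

All stacks use S = {2, 3, 4, 7}:
G(0) = 0
G(1) = mex{} = 0
G(2) = mex{0} = 1
G(3) = mex{0,0} = 1
G(4) = mex{1,0,0} = 2
G(5) = mex{1,1,0} = 2
G(6) = mex{2,1,1} = 0
G(7) = mex{2,2,1,0} = 3
G(8) = mex{0,2,2,0} = 1
G(9) = mex{3,0,2,1} = 4
G(10) = mex{1,3,0,1} = 2
G(11) = mex{4,1,3,2} = 0
G(12) = mex{2,4,1,2} = 0
G(13) = mex{0,2,4,0} = 1
G(14) = mex{0,0,2,3} = 1
G(15) = mex{1,0,0,1} = 2
G(16) = mex{1,1,0,4} = 2
G(17) = mex{2,1,1,2} = 0
G(18) = mex{2,2,1,0} = 3
G(19) = mex{0,2,2,0} = 1
G(20) = mex{3,0,2,1} = 4
G(21) = mex{1,3,0,1} = 2
G(22) = mex{4,1,3,2} = 0
Stack A: G(8) = 1.
Stack B: G(22) = 0.
Combined Grundy value = 1 ⊕ 0 = 1.

1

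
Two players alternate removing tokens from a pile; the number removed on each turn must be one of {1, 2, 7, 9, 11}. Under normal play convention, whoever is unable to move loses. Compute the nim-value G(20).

1

n :  0  1  2  3  4  5  6  7  8  9 10 11 12 13 14 15 16 17 18 19 20
G :  0  1  2  0  1  2  0  1  2  3  4  5  3  4  5  3  0  1  2  0  1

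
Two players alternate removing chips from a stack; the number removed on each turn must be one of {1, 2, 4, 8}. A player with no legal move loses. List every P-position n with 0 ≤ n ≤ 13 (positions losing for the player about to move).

0, 3, 6, 9, 12

n :  0  1  2  3  4  5  6  7  8  9 10 11 12 13
G :  0  1  2  0  1  2  0  1  2  0  1  2  0  1
P-positions are exactly the n with G(n) = 0.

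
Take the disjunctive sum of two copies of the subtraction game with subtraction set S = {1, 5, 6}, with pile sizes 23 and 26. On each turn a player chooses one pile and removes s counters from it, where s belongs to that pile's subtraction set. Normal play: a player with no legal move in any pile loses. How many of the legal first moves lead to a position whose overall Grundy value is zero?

2

All piles use S = {1, 5, 6}:
G(0) = 0
G(1) = mex{0} = 1
G(2) = mex{1} = 0
G(3) = mex{0} = 1
G(4) = mex{1} = 0
G(5) = mex{0,0} = 1
G(6) = mex{1,1,0} = 2
G(7) = mex{2,0,1} = 3
G(8) = mex{3,1,0} = 2
G(9) = mex{2,0,1} = 3
G(10) = mex{3,1,0} = 2
G(11) = mex{2,2,1} = 0
G(12) = mex{0,3,2} = 1
G(13) = mex{1,2,3} = 0
G(14) = mex{0,3,2} = 1
G(15) = mex{1,2,3} = 0
G(16) = mex{0,0,2} = 1
G(17) = mex{1,1,0} = 2
G(18) = mex{2,0,1} = 3
G(19) = mex{3,1,0} = 2
G(20) = mex{2,0,1} = 3
G(21) = mex{3,1,0} = 2
G(22) = mex{2,2,1} = 0
G(23) = mex{0,3,2} = 1
G(24) = mex{1,2,3} = 0
G(25) = mex{0,3,2} = 1
G(26) = mex{1,2,3} = 0
Pile A: G(23) = 1.
Pile B: G(26) = 0.
Combined Grundy value = 1 ⊕ 0 = 1.
A winning move leaves total XOR = 0, i.e. changes one component's Grundy value g to g ⊕ X where X is the current total.
Pile A: need g' = 1⊕1 = 0. Options: 23−1→G=0, 23−5→G=3, 23−6→G=2. Hits: 1.
Pile B: need g' = 0⊕1 = 1. Options: 26−1→G=1, 26−5→G=2, 26−6→G=3. Hits: 1.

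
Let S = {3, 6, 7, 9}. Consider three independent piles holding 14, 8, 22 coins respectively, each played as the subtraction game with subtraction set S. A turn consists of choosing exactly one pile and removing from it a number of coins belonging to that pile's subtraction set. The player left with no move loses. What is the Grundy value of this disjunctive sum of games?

1

All piles use S = {3, 6, 7, 9}:
G(0) = 0
G(1) = mex{} = 0
G(2) = mex{} = 0
G(3) = mex{0} = 1
G(4) = mex{0} = 1
G(5) = mex{0} = 1
G(6) = mex{1,0} = 2
G(7) = mex{1,0,0} = 2
G(8) = mex{1,0,0} = 2
G(9) = mex{2,1,0,0} = 3
G(10) = mex{2,1,1,0} = 3
G(11) = mex{2,1,1,0} = 3
G(12) = mex{3,2,1,1} = 0
G(13) = mex{3,2,2,1} = 0
G(14) = mex{3,2,2,1} = 0
G(15) = mex{0,3,2,2} = 1
G(16) = mex{0,3,3,2} = 1
G(17) = mex{0,3,3,2} = 1
G(18) = mex{1,0,3,3} = 2
G(19) = mex{1,0,0,3} = 2
G(20) = mex{1,0,0,3} = 2
G(21) = mex{2,1,0,0} = 3
G(22) = mex{2,1,1,0} = 3
Pile A: G(14) = 0.
Pile B: G(8) = 2.
Pile C: G(22) = 3.
Combined Grundy value = 0 ⊕ 2 ⊕ 3 = 1.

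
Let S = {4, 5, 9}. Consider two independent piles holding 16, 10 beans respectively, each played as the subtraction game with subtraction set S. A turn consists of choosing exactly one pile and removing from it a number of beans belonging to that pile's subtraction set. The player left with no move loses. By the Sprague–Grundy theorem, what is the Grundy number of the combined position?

2

All piles use S = {4, 5, 9}:
n :  0  1  2  3  4  5  6  7  8  9 10 11 12 13 14 15 16
G :  0  0  0  0  1  1  1  1  2  2  2  2  3  0  0  0  0
Pile A: G(16) = 0.
Pile B: G(10) = 2.
Combined Grundy value = 0 ⊕ 2 = 2.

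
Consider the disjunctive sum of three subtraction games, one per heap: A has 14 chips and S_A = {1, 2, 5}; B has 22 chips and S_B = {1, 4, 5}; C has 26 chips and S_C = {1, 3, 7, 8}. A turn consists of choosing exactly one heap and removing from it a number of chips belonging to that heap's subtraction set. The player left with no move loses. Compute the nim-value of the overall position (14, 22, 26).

3

Heap A, S = {1, 2, 5}:
G(0) = 0
G(1) = mex{0} = 1
G(2) = mex{1,0} = 2
G(3) = mex{2,1} = 0
G(4) = mex{0,2} = 1
G(5) = mex{1,0,0} = 2
G(6) = mex{2,1,1} = 0
G(7) = mex{0,2,2} = 1
G(8) = mex{1,0,0} = 2
G(9) = mex{2,1,1} = 0
G(10) = mex{0,2,2} = 1
G(11) = mex{1,0,0} = 2
G(12) = mex{2,1,1} = 0
G(13) = mex{0,2,2} = 1
G(14) = mex{1,0,0} = 2
G_A(14) = 2.
Heap B, S = {1, 4, 5}:
n :  0  1  2  3  4  5  6  7  8  9 10 11 12 13 14 15 16 17 18 19 20 21 22
G :  0  1  0  1  2  3  2  3  0  1  0  1  2  3  2  3  0  1  0  1  2  3  2
G_B(22) = 2.
Heap C, S = {1, 3, 7, 8}:
G(0) = 0
G(1) = mex{0} = 1
G(2) = mex{1} = 0
G(3) = mex{0,0} = 1
G(4) = mex{1,1} = 0
G(5) = mex{0,0} = 1
G(6) = mex{1,1} = 0
G(7) = mex{0,0,0} = 1
G(8) = mex{1,1,1,0} = 2
G(9) = mex{2,0,0,1} = 3
G(10) = mex{3,1,1,0} = 2
G(11) = mex{2,2,0,1} = 3
G(12) = mex{3,3,1,0} = 2
G(13) = mex{2,2,0,1} = 3
G(14) = mex{3,3,1,0} = 2
G(15) = mex{2,2,2,1} = 0
G(16) = mex{0,3,3,2} = 1
G(17) = mex{1,2,2,3} = 0
G(18) = mex{0,0,3,2} = 1
G(19) = mex{1,1,2,3} = 0
G(20) = mex{0,0,3,2} = 1
G(21) = mex{1,1,2,3} = 0
G(22) = mex{0,0,0,2} = 1
G(23) = mex{1,1,1,0} = 2
G(24) = mex{2,0,0,1} = 3
G(25) = mex{3,1,1,0} = 2
G(26) = mex{2,2,0,1} = 3
G_C(26) = 3.
Combined Grundy value = 2 ⊕ 2 ⊕ 3 = 3.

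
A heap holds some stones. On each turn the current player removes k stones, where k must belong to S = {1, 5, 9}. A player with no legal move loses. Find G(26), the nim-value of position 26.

G(0) = 0
G(1) = mex{0} = 1
G(2) = mex{1} = 0
G(3) = mex{0} = 1
G(4) = mex{1} = 0
G(5) = mex{0,0} = 1
G(6) = mex{1,1} = 0
G(7) = mex{0,0} = 1
G(8) = mex{1,1} = 0
G(9) = mex{0,0,0} = 1
G(10) = mex{1,1,1} = 0
G(11) = mex{0,0,0} = 1
G(12) = mex{1,1,1} = 0
G(13) = mex{0,0,0} = 1
G(14) = mex{1,1,1} = 0
G(15) = mex{0,0,0} = 1
G(16) = mex{1,1,1} = 0
G(17) = mex{0,0,0} = 1
G(18) = mex{1,1,1} = 0
G(19) = mex{0,0,0} = 1
G(20) = mex{1,1,1} = 0
G(21) = mex{0,0,0} = 1
G(22) = mex{1,1,1} = 0
G(23) = mex{0,0,0} = 1
G(24) = mex{1,1,1} = 0
G(25) = mex{0,0,0} = 1
G(26) = mex{1,1,1} = 0

0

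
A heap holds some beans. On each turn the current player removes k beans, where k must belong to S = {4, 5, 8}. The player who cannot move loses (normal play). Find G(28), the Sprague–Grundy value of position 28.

n :  0  1  2  3  4  5  6  7  8  9 10 11 12 13 14 15 16 17 18 19 20 21 22 23 24 25 26 27 28
G :  0  0  0  0  1  1  1  1  2  2  2  2  0  0  0  0  1  1  1  1  2  2  2  2  0  0  0  0  1

1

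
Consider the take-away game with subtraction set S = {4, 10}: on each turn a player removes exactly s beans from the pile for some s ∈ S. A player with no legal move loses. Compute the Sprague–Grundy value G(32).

G(0) = 0
G(1) = mex{} = 0
G(2) = mex{} = 0
G(3) = mex{} = 0
G(4) = mex{0} = 1
G(5) = mex{0} = 1
G(6) = mex{0} = 1
G(7) = mex{0} = 1
G(8) = mex{1} = 0
G(9) = mex{1} = 0
G(10) = mex{1,0} = 2
G(11) = mex{1,0} = 2
G(12) = mex{0,0} = 1
G(13) = mex{0,0} = 1
G(14) = mex{2,1} = 0
G(15) = mex{2,1} = 0
G(16) = mex{1,1} = 0
G(17) = mex{1,1} = 0
G(18) = mex{0,0} = 1
G(19) = mex{0,0} = 1
G(20) = mex{0,2} = 1
G(21) = mex{0,2} = 1
G(22) = mex{1,1} = 0
G(23) = mex{1,1} = 0
G(24) = mex{1,0} = 2
G(25) = mex{1,0} = 2
G(26) = mex{0,0} = 1
G(27) = mex{0,0} = 1
G(28) = mex{2,1} = 0
G(29) = mex{2,1} = 0
G(30) = mex{1,1} = 0
G(31) = mex{1,1} = 0
G(32) = mex{0,0} = 1

1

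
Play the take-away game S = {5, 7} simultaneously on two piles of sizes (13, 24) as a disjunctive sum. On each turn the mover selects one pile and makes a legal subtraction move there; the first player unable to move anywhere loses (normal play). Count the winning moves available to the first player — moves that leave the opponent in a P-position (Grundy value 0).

0

All piles use S = {5, 7}:
G(0) = 0
G(1) = mex{} = 0
G(2) = mex{} = 0
G(3) = mex{} = 0
G(4) = mex{} = 0
G(5) = mex{0} = 1
G(6) = mex{0} = 1
G(7) = mex{0,0} = 1
G(8) = mex{0,0} = 1
G(9) = mex{0,0} = 1
G(10) = mex{1,0} = 2
G(11) = mex{1,0} = 2
G(12) = mex{1,1} = 0
G(13) = mex{1,1} = 0
G(14) = mex{1,1} = 0
G(15) = mex{2,1} = 0
G(16) = mex{2,1} = 0
G(17) = mex{0,2} = 1
G(18) = mex{0,2} = 1
G(19) = mex{0,0} = 1
G(20) = mex{0,0} = 1
G(21) = mex{0,0} = 1
G(22) = mex{1,0} = 2
G(23) = mex{1,0} = 2
G(24) = mex{1,1} = 0
Pile A: G(13) = 0.
Pile B: G(24) = 0.
Combined Grundy value = 0 ⊕ 0 = 0.
A winning move leaves total XOR = 0, i.e. changes one component's Grundy value g to g ⊕ X where X is the current total.
Pile A: target g' = 0⊕0 = 0, but every legal move changes the Grundy value (mex property), so 0 moves.
Pile B: target g' = 0⊕0 = 0, but every legal move changes the Grundy value (mex property), so 0 moves.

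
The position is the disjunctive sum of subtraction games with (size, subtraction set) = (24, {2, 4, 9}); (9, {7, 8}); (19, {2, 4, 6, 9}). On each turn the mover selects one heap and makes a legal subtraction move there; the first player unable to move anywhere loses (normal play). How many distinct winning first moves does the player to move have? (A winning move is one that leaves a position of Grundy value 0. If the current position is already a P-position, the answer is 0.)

Heap A, S = {2, 4, 9}:
n :  0  1  2  3  4  5  6  7  8  9 10 11 12 13 14 15 16 17 18 19 20 21 22 23 24
G :  0  0  1  1  2  2  0  0  1  1  2  2  0  0  1  1  2  2  0  0  1  1  2  2  0
G_A(24) = 0.
Heap B, S = {7, 8}:
n : 0 1 2 3 4 5 6 7 8 9
G : 0 0 0 0 0 0 0 1 1 1
G_B(9) = 1.
Heap C, S = {2, 4, 6, 9}:
G(0) = 0
G(1) = mex{} = 0
G(2) = mex{0} = 1
G(3) = mex{0} = 1
G(4) = mex{1,0} = 2
G(5) = mex{1,0} = 2
G(6) = mex{2,1,0} = 3
G(7) = mex{2,1,0} = 3
G(8) = mex{3,2,1} = 0
G(9) = mex{3,2,1,0} = 4
G(10) = mex{0,3,2,0} = 1
G(11) = mex{4,3,2,1} = 0
G(12) = mex{1,0,3,1} = 2
G(13) = mex{0,4,3,2} = 1
G(14) = mex{2,1,0,2} = 3
G(15) = mex{1,0,4,3} = 2
G(16) = mex{3,2,1,3} = 0
G(17) = mex{2,1,0,0} = 3
G(18) = mex{0,3,2,4} = 1
G(19) = mex{3,2,1,1} = 0
G_C(19) = 0.
Combined Grundy value = 0 ⊕ 1 ⊕ 0 = 1.
A winning move leaves total XOR = 0, i.e. changes one component's Grundy value g to g ⊕ X where X is the current total.
Heap A: need g' = 0⊕1 = 1. Options: 24−2→G=2, 24−4→G=1, 24−9→G=1. Hits: 2.
Heap B: need g' = 1⊕1 = 0. Options: 9−7→G=0, 9−8→G=0. Hits: 2.
Heap C: need g' = 0⊕1 = 1. Options: 19−2→G=3, 19−4→G=2, 19−6→G=1, 19−9→G=1. Hits: 2.

6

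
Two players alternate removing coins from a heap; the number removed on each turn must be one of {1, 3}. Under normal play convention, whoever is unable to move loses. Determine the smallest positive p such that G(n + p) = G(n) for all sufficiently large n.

2

G(0) = 0
G(1) = mex{0} = 1
G(2) = mex{1} = 0
G(3) = mex{0,0} = 1
G(4) = mex{1,1} = 0
G(5) = mex{0,0} = 1
G(6) = mex{1,1} = 0
G(7) = mex{0,0} = 1
G(8) = mex{1,1} = 0
G(9) = mex{0,0} = 1
G(10) = mex{1,1} = 0
G(11) = mex{0,0} = 1
G(12) = mex{1,1} = 0
G(13) = mex{0,0} = 1
G(14) = mex{1,1} = 0
G(n+2) = G(n) holds for n = 0,…,2 (a full window of length max(S) = 3), so the sequence is purely periodic with period 2.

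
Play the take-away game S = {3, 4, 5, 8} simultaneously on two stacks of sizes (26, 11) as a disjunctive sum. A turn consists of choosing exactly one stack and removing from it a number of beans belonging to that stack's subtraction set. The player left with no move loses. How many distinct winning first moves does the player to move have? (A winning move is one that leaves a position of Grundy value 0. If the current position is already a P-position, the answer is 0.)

3

All stacks use S = {3, 4, 5, 8}:
n :  0  1  2  3  4  5  6  7  8  9 10 11 12 13 14 15 16 17 18 19 20 21 22 23 24 25 26
G :  0  0  0  1  1  1  2  2  2  3  3  0  0  0  1  1  1  2  2  2  3  3  0  0  0  1  1
Stack A: G(26) = 1.
Stack B: G(11) = 0.
Combined Grundy value = 1 ⊕ 0 = 1.
A winning move leaves total XOR = 0, i.e. changes one component's Grundy value g to g ⊕ X where X is the current total.
Stack A: need g' = 1⊕1 = 0. Options: 26−3→G=0, 26−4→G=0, 26−5→G=3, 26−8→G=2. Hits: 2.
Stack B: need g' = 0⊕1 = 1. Options: 11−3→G=2, 11−4→G=2, 11−5→G=2, 11−8→G=1. Hits: 1.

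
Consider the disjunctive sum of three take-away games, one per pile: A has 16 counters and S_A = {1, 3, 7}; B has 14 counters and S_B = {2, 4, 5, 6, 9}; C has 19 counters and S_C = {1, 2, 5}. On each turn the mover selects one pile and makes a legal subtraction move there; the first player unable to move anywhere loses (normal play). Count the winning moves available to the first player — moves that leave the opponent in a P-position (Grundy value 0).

1

Pile A, S = {1, 3, 7}:
G(0) = 0
G(1) = mex{0} = 1
G(2) = mex{1} = 0
G(3) = mex{0,0} = 1
G(4) = mex{1,1} = 0
G(5) = mex{0,0} = 1
G(6) = mex{1,1} = 0
G(7) = mex{0,0,0} = 1
G(8) = mex{1,1,1} = 0
G(9) = mex{0,0,0} = 1
G(10) = mex{1,1,1} = 0
G(11) = mex{0,0,0} = 1
G(12) = mex{1,1,1} = 0
G(13) = mex{0,0,0} = 1
G(14) = mex{1,1,1} = 0
G(15) = mex{0,0,0} = 1
G(16) = mex{1,1,1} = 0
G_A(16) = 0.
Pile B, S = {2, 4, 5, 6, 9}:
G(0) = 0
G(1) = mex{} = 0
G(2) = mex{0} = 1
G(3) = mex{0} = 1
G(4) = mex{1,0} = 2
G(5) = mex{1,0,0} = 2
G(6) = mex{2,1,0,0} = 3
G(7) = mex{2,1,1,0} = 3
G(8) = mex{3,2,1,1} = 0
G(9) = mex{3,2,2,1,0} = 4
G(10) = mex{0,3,2,2,0} = 1
G(11) = mex{4,3,3,2,1} = 0
G(12) = mex{1,0,3,3,1} = 2
G(13) = mex{0,4,0,3,2} = 1
G(14) = mex{2,1,4,0,2} = 3
G_B(14) = 3.
Pile C, S = {1, 2, 5}:
G(0) = 0
G(1) = mex{0} = 1
G(2) = mex{1,0} = 2
G(3) = mex{2,1} = 0
G(4) = mex{0,2} = 1
G(5) = mex{1,0,0} = 2
G(6) = mex{2,1,1} = 0
G(7) = mex{0,2,2} = 1
G(8) = mex{1,0,0} = 2
G(9) = mex{2,1,1} = 0
G(10) = mex{0,2,2} = 1
G(11) = mex{1,0,0} = 2
G(12) = mex{2,1,1} = 0
G(13) = mex{0,2,2} = 1
G(14) = mex{1,0,0} = 2
G(15) = mex{2,1,1} = 0
G(16) = mex{0,2,2} = 1
G(17) = mex{1,0,0} = 2
G(18) = mex{2,1,1} = 0
G(19) = mex{0,2,2} = 1
G_C(19) = 1.
Combined Grundy value = 0 ⊕ 3 ⊕ 1 = 2.
A winning move leaves total XOR = 0, i.e. changes one component's Grundy value g to g ⊕ X where X is the current total.
Pile A: need g' = 0⊕2 = 2. Options: 16−1→G=1, 16−3→G=1, 16−7→G=1. Hits: 0.
Pile B: need g' = 3⊕2 = 1. Options: 14−2→G=2, 14−4→G=1, 14−5→G=4, 14−6→G=0, 14−9→G=2. Hits: 1.
Pile C: need g' = 1⊕2 = 3. Options: 19−1→G=0, 19−2→G=2, 19−5→G=2. Hits: 0.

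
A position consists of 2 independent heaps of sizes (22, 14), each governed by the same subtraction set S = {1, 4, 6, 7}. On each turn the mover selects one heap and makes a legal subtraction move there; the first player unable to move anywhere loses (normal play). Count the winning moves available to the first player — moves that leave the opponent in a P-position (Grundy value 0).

All heaps use S = {1, 4, 6, 7}:
G(0) = 0
G(1) = mex{0} = 1
G(2) = mex{1} = 0
G(3) = mex{0} = 1
G(4) = mex{1,0} = 2
G(5) = mex{2,1} = 0
G(6) = mex{0,0,0} = 1
G(7) = mex{1,1,1,0} = 2
G(8) = mex{2,2,0,1} = 3
G(9) = mex{3,0,1,0} = 2
G(10) = mex{2,1,2,1} = 0
G(11) = mex{0,2,0,2} = 1
G(12) = mex{1,3,1,0} = 2
G(13) = mex{2,2,2,1} = 0
G(14) = mex{0,0,3,2} = 1
G(15) = mex{1,1,2,3} = 0
G(16) = mex{0,2,0,2} = 1
G(17) = mex{1,0,1,0} = 2
G(18) = mex{2,1,2,1} = 0
G(19) = mex{0,0,0,2} = 1
G(20) = mex{1,1,1,0} = 2
G(21) = mex{2,2,0,1} = 3
G(22) = mex{3,0,1,0} = 2
Heap A: G(22) = 2.
Heap B: G(14) = 1.
Combined Grundy value = 2 ⊕ 1 = 3.
A winning move leaves total XOR = 0, i.e. changes one component's Grundy value g to g ⊕ X where X is the current total.
Heap A: need g' = 2⊕3 = 1. Options: 22−1→G=3, 22−4→G=0, 22−6→G=1, 22−7→G=0. Hits: 1.
Heap B: need g' = 1⊕3 = 2. Options: 14−1→G=0, 14−4→G=0, 14−6→G=3, 14−7→G=2. Hits: 1.

2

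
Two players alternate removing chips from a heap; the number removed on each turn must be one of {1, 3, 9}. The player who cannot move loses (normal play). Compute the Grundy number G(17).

1

G(0) = 0
G(1) = mex{0} = 1
G(2) = mex{1} = 0
G(3) = mex{0,0} = 1
G(4) = mex{1,1} = 0
G(5) = mex{0,0} = 1
G(6) = mex{1,1} = 0
G(7) = mex{0,0} = 1
G(8) = mex{1,1} = 0
G(9) = mex{0,0,0} = 1
G(10) = mex{1,1,1} = 0
G(11) = mex{0,0,0} = 1
G(12) = mex{1,1,1} = 0
G(13) = mex{0,0,0} = 1
G(14) = mex{1,1,1} = 0
G(15) = mex{0,0,0} = 1
G(16) = mex{1,1,1} = 0
G(17) = mex{0,0,0} = 1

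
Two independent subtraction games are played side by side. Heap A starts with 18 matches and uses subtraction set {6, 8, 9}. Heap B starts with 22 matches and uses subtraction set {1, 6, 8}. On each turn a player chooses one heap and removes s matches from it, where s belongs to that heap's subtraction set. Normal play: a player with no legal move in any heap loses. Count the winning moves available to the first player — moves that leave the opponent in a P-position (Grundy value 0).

5

Heap A, S = {6, 8, 9}:
n :  0  1  2  3  4  5  6  7  8  9 10 11 12 13 14 15 16 17 18
G :  0  0  0  0  0  0  1  1  1  1  1  1  2  2  2  0  0  0  0
G_A(18) = 0.
Heap B, S = {1, 6, 8}:
n :  0  1  2  3  4  5  6  7  8  9 10 11 12 13 14 15 16 17 18 19 20 21 22
G :  0  1  0  1  0  1  2  0  1  0  1  0  1  2  0  1  0  1  0  1  2  0  1
G_B(22) = 1.
Combined Grundy value = 0 ⊕ 1 = 1.
A winning move leaves total XOR = 0, i.e. changes one component's Grundy value g to g ⊕ X where X is the current total.
Heap A: need g' = 0⊕1 = 1. Options: 18−6→G=2, 18−8→G=1, 18−9→G=1. Hits: 2.
Heap B: need g' = 1⊕1 = 0. Options: 22−1→G=0, 22−6→G=0, 22−8→G=0. Hits: 3.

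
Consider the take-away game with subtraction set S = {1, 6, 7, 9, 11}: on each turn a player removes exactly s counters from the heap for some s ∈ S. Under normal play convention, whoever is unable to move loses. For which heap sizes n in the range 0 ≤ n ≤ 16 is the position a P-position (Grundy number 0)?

0, 2, 4, 12, 14, 16

G(0) = 0
G(1) = mex{0} = 1
G(2) = mex{1} = 0
G(3) = mex{0} = 1
G(4) = mex{1} = 0
G(5) = mex{0} = 1
G(6) = mex{1,0} = 2
G(7) = mex{2,1,0} = 3
G(8) = mex{3,0,1} = 2
G(9) = mex{2,1,0,0} = 3
G(10) = mex{3,0,1,1} = 2
G(11) = mex{2,1,0,0,0} = 3
G(12) = mex{3,2,1,1,1} = 0
G(13) = mex{0,3,2,0,0} = 1
G(14) = mex{1,2,3,1,1} = 0
G(15) = mex{0,3,2,2,0} = 1
G(16) = mex{1,2,3,3,1} = 0
P-positions are exactly the n with G(n) = 0.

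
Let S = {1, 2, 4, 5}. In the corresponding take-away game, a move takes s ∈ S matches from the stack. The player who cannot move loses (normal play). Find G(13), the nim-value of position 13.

1

G(0) = 0
G(1) = mex{0} = 1
G(2) = mex{1,0} = 2
G(3) = mex{2,1} = 0
G(4) = mex{0,2,0} = 1
G(5) = mex{1,0,1,0} = 2
G(6) = mex{2,1,2,1} = 0
G(7) = mex{0,2,0,2} = 1
G(8) = mex{1,0,1,0} = 2
G(9) = mex{2,1,2,1} = 0
G(10) = mex{0,2,0,2} = 1
G(11) = mex{1,0,1,0} = 2
G(12) = mex{2,1,2,1} = 0
G(13) = mex{0,2,0,2} = 1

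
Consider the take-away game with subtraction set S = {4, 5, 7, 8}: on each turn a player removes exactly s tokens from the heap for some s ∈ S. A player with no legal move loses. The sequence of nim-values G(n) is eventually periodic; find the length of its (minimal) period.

n :  0  1  2  3  4  5  6  7  8  9 10 11 12 13 14 15 16 17 18 19 20 21 22 23 24 25
G :  0  0  0  0  1  1  1  1  2  2  2  2  0  0  0  0  1  1  1  1  2  2  2  2  0  0
G(n+12) = G(n) holds for n = 0,…,7 (a full window of length max(S) = 8), so the sequence is purely periodic with period 12.

12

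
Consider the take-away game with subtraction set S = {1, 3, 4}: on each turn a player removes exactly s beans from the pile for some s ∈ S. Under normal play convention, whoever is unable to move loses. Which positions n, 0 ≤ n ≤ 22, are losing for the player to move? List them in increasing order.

0, 2, 7, 9, 14, 16, 21

G(0) = 0
G(1) = mex{0} = 1
G(2) = mex{1} = 0
G(3) = mex{0,0} = 1
G(4) = mex{1,1,0} = 2
G(5) = mex{2,0,1} = 3
G(6) = mex{3,1,0} = 2
G(7) = mex{2,2,1} = 0
G(8) = mex{0,3,2} = 1
G(9) = mex{1,2,3} = 0
G(10) = mex{0,0,2} = 1
G(11) = mex{1,1,0} = 2
G(12) = mex{2,0,1} = 3
G(13) = mex{3,1,0} = 2
G(14) = mex{2,2,1} = 0
G(15) = mex{0,3,2} = 1
G(16) = mex{1,2,3} = 0
G(17) = mex{0,0,2} = 1
G(18) = mex{1,1,0} = 2
G(19) = mex{2,0,1} = 3
G(20) = mex{3,1,0} = 2
G(21) = mex{2,2,1} = 0
G(22) = mex{0,3,2} = 1
P-positions are exactly the n with G(n) = 0.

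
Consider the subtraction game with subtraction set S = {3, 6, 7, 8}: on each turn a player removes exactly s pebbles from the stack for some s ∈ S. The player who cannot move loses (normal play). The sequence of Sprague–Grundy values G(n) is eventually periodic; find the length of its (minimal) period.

11

G(0) = 0
G(1) = mex{} = 0
G(2) = mex{} = 0
G(3) = mex{0} = 1
G(4) = mex{0} = 1
G(5) = mex{0} = 1
G(6) = mex{1,0} = 2
G(7) = mex{1,0,0} = 2
G(8) = mex{1,0,0,0} = 2
G(9) = mex{2,1,0,0} = 3
G(10) = mex{2,1,1,0} = 3
G(11) = mex{2,1,1,1} = 0
G(12) = mex{3,2,1,1} = 0
G(13) = mex{3,2,2,1} = 0
G(14) = mex{0,2,2,2} = 1
G(15) = mex{0,3,2,2} = 1
G(16) = mex{0,3,3,2} = 1
G(17) = mex{1,0,3,3} = 2
G(18) = mex{1,0,0,3} = 2
G(19) = mex{1,0,0,0} = 2
G(20) = mex{2,1,0,0} = 3
G(21) = mex{2,1,1,0} = 3
G(22) = mex{2,1,1,1} = 0
G(23) = mex{3,2,1,1} = 0
G(n+11) = G(n) holds for n = 0,…,7 (a full window of length max(S) = 8), so the sequence is purely periodic with period 11.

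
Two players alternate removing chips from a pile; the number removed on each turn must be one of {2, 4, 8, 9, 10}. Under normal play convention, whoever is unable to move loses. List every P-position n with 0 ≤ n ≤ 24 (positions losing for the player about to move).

0, 1, 6, 7, 12, 13, 18, 19, 24

G(0) = 0
G(1) = mex{} = 0
G(2) = mex{0} = 1
G(3) = mex{0} = 1
G(4) = mex{1,0} = 2
G(5) = mex{1,0} = 2
G(6) = mex{2,1} = 0
G(7) = mex{2,1} = 0
G(8) = mex{0,2,0} = 1
G(9) = mex{0,2,0,0} = 1
G(10) = mex{1,0,1,0,0} = 2
G(11) = mex{1,0,1,1,0} = 2
G(12) = mex{2,1,2,1,1} = 0
G(13) = mex{2,1,2,2,1} = 0
G(14) = mex{0,2,0,2,2} = 1
G(15) = mex{0,2,0,0,2} = 1
G(16) = mex{1,0,1,0,0} = 2
G(17) = mex{1,0,1,1,0} = 2
G(18) = mex{2,1,2,1,1} = 0
G(19) = mex{2,1,2,2,1} = 0
G(20) = mex{0,2,0,2,2} = 1
G(21) = mex{0,2,0,0,2} = 1
G(22) = mex{1,0,1,0,0} = 2
G(23) = mex{1,0,1,1,0} = 2
G(24) = mex{2,1,2,1,1} = 0
P-positions are exactly the n with G(n) = 0.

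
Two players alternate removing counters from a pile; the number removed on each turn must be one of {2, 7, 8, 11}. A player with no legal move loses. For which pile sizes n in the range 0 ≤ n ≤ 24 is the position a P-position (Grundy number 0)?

G(0) = 0
G(1) = mex{} = 0
G(2) = mex{0} = 1
G(3) = mex{0} = 1
G(4) = mex{1} = 0
G(5) = mex{1} = 0
G(6) = mex{0} = 1
G(7) = mex{0,0} = 1
G(8) = mex{1,0,0} = 2
G(9) = mex{1,1,0} = 2
G(10) = mex{2,1,1} = 0
G(11) = mex{2,0,1,0} = 3
G(12) = mex{0,0,0,0} = 1
G(13) = mex{3,1,0,1} = 2
G(14) = mex{1,1,1,1} = 0
G(15) = mex{2,2,1,0} = 3
G(16) = mex{0,2,2,0} = 1
G(17) = mex{3,0,2,1} = 4
G(18) = mex{1,3,0,1} = 2
G(19) = mex{4,1,3,2} = 0
G(20) = mex{2,2,1,2} = 0
G(21) = mex{0,0,2,0} = 1
G(22) = mex{0,3,0,3} = 1
G(23) = mex{1,1,3,1} = 0
G(24) = mex{1,4,1,2} = 0
P-positions are exactly the n with G(n) = 0.

0, 1, 4, 5, 10, 14, 19, 20, 23, 24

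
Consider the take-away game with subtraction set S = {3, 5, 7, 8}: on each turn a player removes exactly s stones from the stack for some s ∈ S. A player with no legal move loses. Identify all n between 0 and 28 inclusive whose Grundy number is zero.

0, 1, 2, 11, 12, 13, 22, 23, 24

n :  0  1  2  3  4  5  6  7  8  9 10 11 12 13 14 15 16 17 18 19 20 21 22 23 24 25 26 27 28
G :  0  0  0  1  1  1  2  2  2  3  3  0  0  0  1  1  1  2  2  2  3  3  0  0  0  1  1  1  2
P-positions are exactly the n with G(n) = 0.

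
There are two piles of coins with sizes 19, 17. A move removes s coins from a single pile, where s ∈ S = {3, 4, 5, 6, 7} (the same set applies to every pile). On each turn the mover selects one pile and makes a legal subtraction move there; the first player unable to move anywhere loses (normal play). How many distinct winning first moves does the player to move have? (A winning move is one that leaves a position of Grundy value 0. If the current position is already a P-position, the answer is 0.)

1

All piles use S = {3, 4, 5, 6, 7}:
n :  0  1  2  3  4  5  6  7  8  9 10 11 12 13 14 15 16 17 18 19
G :  0  0  0  1  1  1  2  2  2  3  0  0  0  1  1  1  2  2  2  3
Pile A: G(19) = 3.
Pile B: G(17) = 2.
Combined Grundy value = 3 ⊕ 2 = 1.
A winning move leaves total XOR = 0, i.e. changes one component's Grundy value g to g ⊕ X where X is the current total.
Pile A: need g' = 3⊕1 = 2. Options: 19−3→G=2, 19−4→G=1, 19−5→G=1, 19−6→G=1, 19−7→G=0. Hits: 1.
Pile B: need g' = 2⊕1 = 3. Options: 17−3→G=1, 17−4→G=1, 17−5→G=0, 17−6→G=0, 17−7→G=0. Hits: 0.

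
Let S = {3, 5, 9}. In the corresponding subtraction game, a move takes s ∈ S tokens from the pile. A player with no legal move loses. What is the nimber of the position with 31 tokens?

G(0) = 0
G(1) = mex{} = 0
G(2) = mex{} = 0
G(3) = mex{0} = 1
G(4) = mex{0} = 1
G(5) = mex{0,0} = 1
G(6) = mex{1,0} = 2
G(7) = mex{1,0} = 2
G(8) = mex{1,1} = 0
G(9) = mex{2,1,0} = 3
G(10) = mex{2,1,0} = 3
G(11) = mex{0,2,0} = 1
G(12) = mex{3,2,1} = 0
G(13) = mex{3,0,1} = 2
G(14) = mex{1,3,1} = 0
G(15) = mex{0,3,2} = 1
G(16) = mex{2,1,2} = 0
G(17) = mex{0,0,0} = 1
G(18) = mex{1,2,3} = 0
G(19) = mex{0,0,3} = 1
G(20) = mex{1,1,1} = 0
G(21) = mex{0,0,0} = 1
G(22) = mex{1,1,2} = 0
G(23) = mex{0,0,0} = 1
G(24) = mex{1,1,1} = 0
G(25) = mex{0,0,0} = 1
G(26) = mex{1,1,1} = 0
G(27) = mex{0,0,0} = 1
G(28) = mex{1,1,1} = 0
G(29) = mex{0,0,0} = 1
G(30) = mex{1,1,1} = 0
G(31) = mex{0,0,0} = 1

1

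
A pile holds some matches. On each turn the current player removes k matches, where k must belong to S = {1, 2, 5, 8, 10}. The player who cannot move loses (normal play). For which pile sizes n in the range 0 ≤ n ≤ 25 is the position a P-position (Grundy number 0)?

G(0) = 0
G(1) = mex{0} = 1
G(2) = mex{1,0} = 2
G(3) = mex{2,1} = 0
G(4) = mex{0,2} = 1
G(5) = mex{1,0,0} = 2
G(6) = mex{2,1,1} = 0
G(7) = mex{0,2,2} = 1
G(8) = mex{1,0,0,0} = 2
G(9) = mex{2,1,1,1} = 0
G(10) = mex{0,2,2,2,0} = 1
G(11) = mex{1,0,0,0,1} = 2
G(12) = mex{2,1,1,1,2} = 0
G(13) = mex{0,2,2,2,0} = 1
G(14) = mex{1,0,0,0,1} = 2
G(15) = mex{2,1,1,1,2} = 0
G(16) = mex{0,2,2,2,0} = 1
G(17) = mex{1,0,0,0,1} = 2
G(18) = mex{2,1,1,1,2} = 0
G(19) = mex{0,2,2,2,0} = 1
G(20) = mex{1,0,0,0,1} = 2
G(21) = mex{2,1,1,1,2} = 0
G(22) = mex{0,2,2,2,0} = 1
G(23) = mex{1,0,0,0,1} = 2
G(24) = mex{2,1,1,1,2} = 0
G(25) = mex{0,2,2,2,0} = 1
P-positions are exactly the n with G(n) = 0.

0, 3, 6, 9, 12, 15, 18, 21, 24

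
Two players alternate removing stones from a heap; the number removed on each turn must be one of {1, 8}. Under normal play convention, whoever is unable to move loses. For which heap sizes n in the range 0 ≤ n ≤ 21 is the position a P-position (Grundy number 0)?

0, 2, 4, 6, 9, 11, 13, 15, 18, 20

n :  0  1  2  3  4  5  6  7  8  9 10 11 12 13 14 15 16 17 18 19 20 21
G :  0  1  0  1  0  1  0  1  2  0  1  0  1  0  1  0  1  2  0  1  0  1
P-positions are exactly the n with G(n) = 0.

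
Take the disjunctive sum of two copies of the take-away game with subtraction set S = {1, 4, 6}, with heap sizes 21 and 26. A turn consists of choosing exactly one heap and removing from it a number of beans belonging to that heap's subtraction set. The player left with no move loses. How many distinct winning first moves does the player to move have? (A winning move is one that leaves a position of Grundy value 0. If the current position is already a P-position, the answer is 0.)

0

All heaps use S = {1, 4, 6}:
G(0) = 0
G(1) = mex{0} = 1
G(2) = mex{1} = 0
G(3) = mex{0} = 1
G(4) = mex{1,0} = 2
G(5) = mex{2,1} = 0
G(6) = mex{0,0,0} = 1
G(7) = mex{1,1,1} = 0
G(8) = mex{0,2,0} = 1
G(9) = mex{1,0,1} = 2
G(10) = mex{2,1,2} = 0
G(11) = mex{0,0,0} = 1
G(12) = mex{1,1,1} = 0
G(13) = mex{0,2,0} = 1
G(14) = mex{1,0,1} = 2
G(15) = mex{2,1,2} = 0
G(16) = mex{0,0,0} = 1
G(17) = mex{1,1,1} = 0
G(18) = mex{0,2,0} = 1
G(19) = mex{1,0,1} = 2
G(20) = mex{2,1,2} = 0
G(21) = mex{0,0,0} = 1
G(22) = mex{1,1,1} = 0
G(23) = mex{0,2,0} = 1
G(24) = mex{1,0,1} = 2
G(25) = mex{2,1,2} = 0
G(26) = mex{0,0,0} = 1
Heap A: G(21) = 1.
Heap B: G(26) = 1.
Combined Grundy value = 1 ⊕ 1 = 0.
A winning move leaves total XOR = 0, i.e. changes one component's Grundy value g to g ⊕ X where X is the current total.
Heap A: target g' = 1⊕0 = 1, but every legal move changes the Grundy value (mex property), so 0 moves.
Heap B: target g' = 1⊕0 = 1, but every legal move changes the Grundy value (mex property), so 0 moves.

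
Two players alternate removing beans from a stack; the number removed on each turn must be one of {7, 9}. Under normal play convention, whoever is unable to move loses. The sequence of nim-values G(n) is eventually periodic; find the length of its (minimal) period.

G(0) = 0
G(1) = mex{} = 0
G(2) = mex{} = 0
G(3) = mex{} = 0
G(4) = mex{} = 0
G(5) = mex{} = 0
G(6) = mex{} = 0
G(7) = mex{0} = 1
G(8) = mex{0} = 1
G(9) = mex{0,0} = 1
G(10) = mex{0,0} = 1
G(11) = mex{0,0} = 1
G(12) = mex{0,0} = 1
G(13) = mex{0,0} = 1
G(14) = mex{1,0} = 2
G(15) = mex{1,0} = 2
G(16) = mex{1,1} = 0
G(17) = mex{1,1} = 0
G(18) = mex{1,1} = 0
G(19) = mex{1,1} = 0
G(20) = mex{1,1} = 0
G(21) = mex{2,1} = 0
G(22) = mex{2,1} = 0
G(23) = mex{0,2} = 1
G(24) = mex{0,2} = 1
G(25) = mex{0,0} = 1
G(26) = mex{0,0} = 1
G(27) = mex{0,0} = 1
G(28) = mex{0,0} = 1
G(29) = mex{0,0} = 1
G(30) = mex{1,0} = 2
G(31) = mex{1,0} = 2
G(32) = mex{1,1} = 0
G(33) = mex{1,1} = 0
G(n+16) = G(n) holds for n = 0,…,8 (a full window of length max(S) = 9), so the sequence is purely periodic with period 16.

16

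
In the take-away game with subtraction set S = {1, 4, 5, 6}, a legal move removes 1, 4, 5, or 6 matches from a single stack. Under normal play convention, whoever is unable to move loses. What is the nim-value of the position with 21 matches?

1

G(0) = 0
G(1) = mex{0} = 1
G(2) = mex{1} = 0
G(3) = mex{0} = 1
G(4) = mex{1,0} = 2
G(5) = mex{2,1,0} = 3
G(6) = mex{3,0,1,0} = 2
G(7) = mex{2,1,0,1} = 3
G(8) = mex{3,2,1,0} = 4
G(9) = mex{4,3,2,1} = 0
G(10) = mex{0,2,3,2} = 1
G(11) = mex{1,3,2,3} = 0
G(12) = mex{0,4,3,2} = 1
G(13) = mex{1,0,4,3} = 2
G(14) = mex{2,1,0,4} = 3
G(15) = mex{3,0,1,0} = 2
G(16) = mex{2,1,0,1} = 3
G(17) = mex{3,2,1,0} = 4
G(18) = mex{4,3,2,1} = 0
G(19) = mex{0,2,3,2} = 1
G(20) = mex{1,3,2,3} = 0
G(21) = mex{0,4,3,2} = 1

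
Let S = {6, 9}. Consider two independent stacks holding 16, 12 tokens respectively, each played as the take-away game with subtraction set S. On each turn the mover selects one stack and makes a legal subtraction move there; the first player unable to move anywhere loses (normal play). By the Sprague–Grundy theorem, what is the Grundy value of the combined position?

All stacks use S = {6, 9}:
n :  0  1  2  3  4  5  6  7  8  9 10 11 12 13 14 15 16
G :  0  0  0  0  0  0  1  1  1  1  1  1  2  2  2  0  0
Stack A: G(16) = 0.
Stack B: G(12) = 2.
Combined Grundy value = 0 ⊕ 2 = 2.

2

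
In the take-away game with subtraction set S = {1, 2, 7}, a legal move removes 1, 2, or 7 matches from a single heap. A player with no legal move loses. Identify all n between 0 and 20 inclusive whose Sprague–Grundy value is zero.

0, 3, 6, 9, 12, 15, 18

n :  0  1  2  3  4  5  6  7  8  9 10 11 12 13 14 15 16 17 18 19 20
G :  0  1  2  0  1  2  0  1  2  0  1  2  0  1  2  0  1  2  0  1  2
P-positions are exactly the n with G(n) = 0.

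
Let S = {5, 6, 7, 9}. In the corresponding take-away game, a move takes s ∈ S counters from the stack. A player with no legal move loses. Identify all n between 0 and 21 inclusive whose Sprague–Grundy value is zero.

n :  0  1  2  3  4  5  6  7  8  9 10 11 12 13 14 15 16 17 18 19 20 21
G :  0  0  0  0  0  1  1  1  1  1  2  2  2  2  0  0  0  0  0  1  1  1
P-positions are exactly the n with G(n) = 0.

0, 1, 2, 3, 4, 14, 15, 16, 17, 18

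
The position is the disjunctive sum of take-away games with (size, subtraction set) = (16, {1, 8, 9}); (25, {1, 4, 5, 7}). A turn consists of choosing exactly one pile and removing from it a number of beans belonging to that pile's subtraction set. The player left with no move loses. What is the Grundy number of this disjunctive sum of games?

1

Pile A, S = {1, 8, 9}:
n :  0  1  2  3  4  5  6  7  8  9 10 11 12 13 14 15 16
G :  0  1  0  1  0  1  0  1  2  3  2  3  2  3  2  3  0
G_A(16) = 0.
Pile B, S = {1, 4, 5, 7}:
n :  0  1  2  3  4  5  6  7  8  9 10 11 12 13 14 15 16 17 18 19 20 21 22 23 24 25
G :  0  1  0  1  2  3  2  3  0  1  0  1  2  3  2  3  0  1  0  1  2  3  2  3  0  1
G_B(25) = 1.
Combined Grundy value = 0 ⊕ 1 = 1.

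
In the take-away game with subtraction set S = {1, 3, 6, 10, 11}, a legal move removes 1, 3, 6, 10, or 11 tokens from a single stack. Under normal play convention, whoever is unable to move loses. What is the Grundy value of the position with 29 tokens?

n :  0  1  2  3  4  5  6  7  8  9 10 11 12 13 14 15 16 17 18 19 20 21 22 23 24 25 26 27 28 29
G :  0  1  0  1  0  1  2  3  2  0  1  3  4  2  4  2  0  1  0  1  2  4  2  0  1  0  1  2  3  2

2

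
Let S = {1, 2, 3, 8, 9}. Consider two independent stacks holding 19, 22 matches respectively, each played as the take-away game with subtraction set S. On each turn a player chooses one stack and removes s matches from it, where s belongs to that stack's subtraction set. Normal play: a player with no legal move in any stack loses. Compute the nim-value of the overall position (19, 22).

All stacks use S = {1, 2, 3, 8, 9}:
n :  0  1  2  3  4  5  6  7  8  9 10 11 12 13 14 15 16 17 18 19 20 21 22
G :  0  1  2  3  0  1  2  3  4  5  0  1  2  3  0  1  2  3  4  5  0  1  2
Stack A: G(19) = 5.
Stack B: G(22) = 2.
Combined Grundy value = 5 ⊕ 2 = 7.

7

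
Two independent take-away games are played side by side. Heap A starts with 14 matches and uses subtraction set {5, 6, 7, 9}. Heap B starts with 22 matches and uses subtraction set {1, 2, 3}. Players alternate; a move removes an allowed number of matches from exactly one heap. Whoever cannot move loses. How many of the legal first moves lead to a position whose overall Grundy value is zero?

1

Heap A, S = {5, 6, 7, 9}:
G(0) = 0
G(1) = mex{} = 0
G(2) = mex{} = 0
G(3) = mex{} = 0
G(4) = mex{} = 0
G(5) = mex{0} = 1
G(6) = mex{0,0} = 1
G(7) = mex{0,0,0} = 1
G(8) = mex{0,0,0} = 1
G(9) = mex{0,0,0,0} = 1
G(10) = mex{1,0,0,0} = 2
G(11) = mex{1,1,0,0} = 2
G(12) = mex{1,1,1,0} = 2
G(13) = mex{1,1,1,0} = 2
G(14) = mex{1,1,1,1} = 0
G_A(14) = 0.
Heap B, S = {1, 2, 3}:
n :  0  1  2  3  4  5  6  7  8  9 10 11 12 13 14 15 16 17 18 19 20 21 22
G :  0  1  2  3  0  1  2  3  0  1  2  3  0  1  2  3  0  1  2  3  0  1  2
G_B(22) = 2.
Combined Grundy value = 0 ⊕ 2 = 2.
A winning move leaves total XOR = 0, i.e. changes one component's Grundy value g to g ⊕ X where X is the current total.
Heap A: need g' = 0⊕2 = 2. Options: 14−5→G=1, 14−6→G=1, 14−7→G=1, 14−9→G=1. Hits: 0.
Heap B: need g' = 2⊕2 = 0. Options: 22−1→G=1, 22−2→G=0, 22−3→G=3. Hits: 1.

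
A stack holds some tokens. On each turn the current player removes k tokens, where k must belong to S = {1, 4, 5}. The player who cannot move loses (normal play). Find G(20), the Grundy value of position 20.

2

n :  0  1  2  3  4  5  6  7  8  9 10 11 12 13 14 15 16 17 18 19 20
G :  0  1  0  1  2  3  2  3  0  1  0  1  2  3  2  3  0  1  0  1  2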